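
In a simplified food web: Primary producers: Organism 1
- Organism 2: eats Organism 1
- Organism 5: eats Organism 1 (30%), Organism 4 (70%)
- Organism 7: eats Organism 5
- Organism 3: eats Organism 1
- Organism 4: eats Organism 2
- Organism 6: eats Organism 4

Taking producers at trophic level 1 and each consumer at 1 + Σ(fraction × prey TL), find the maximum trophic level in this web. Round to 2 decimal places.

4.40

Organism 2: 1 + 1 = 2
Organism 3: 1 + 1 = 2
Organism 4: 1 + 2 = 3
Organism 5: 1 + (0.3×1 + 0.7×3) = 3.4
Organism 6: 1 + 3 = 4
Organism 7: 1 + 3.4 = 4.4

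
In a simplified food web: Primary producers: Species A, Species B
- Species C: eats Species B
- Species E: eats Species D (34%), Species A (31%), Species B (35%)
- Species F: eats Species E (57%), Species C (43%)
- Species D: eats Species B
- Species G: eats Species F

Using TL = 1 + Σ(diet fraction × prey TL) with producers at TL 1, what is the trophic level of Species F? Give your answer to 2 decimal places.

Species C: 1 + 1 = 2
Species D: 1 + 1 = 2
Species E: 1 + (0.34×2 + 0.31×1 + 0.35×1) = 2.34
Species F: 1 + (0.57×2.34 + 0.43×2) = 3.1938
Species G: 1 + 3.1938 = 4.1938

3.19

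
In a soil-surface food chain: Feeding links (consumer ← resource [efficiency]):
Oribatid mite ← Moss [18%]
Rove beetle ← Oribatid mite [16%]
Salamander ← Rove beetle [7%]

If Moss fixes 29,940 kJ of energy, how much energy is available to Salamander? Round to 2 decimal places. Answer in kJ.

60.36 kJ

Oribatid mite: 29940 × 0.18 = 5389.2 kJ
Rove beetle: 5389.2 × 0.16 = 862.272 kJ
Salamander: 862.272 × 0.07 = 60.35904 kJ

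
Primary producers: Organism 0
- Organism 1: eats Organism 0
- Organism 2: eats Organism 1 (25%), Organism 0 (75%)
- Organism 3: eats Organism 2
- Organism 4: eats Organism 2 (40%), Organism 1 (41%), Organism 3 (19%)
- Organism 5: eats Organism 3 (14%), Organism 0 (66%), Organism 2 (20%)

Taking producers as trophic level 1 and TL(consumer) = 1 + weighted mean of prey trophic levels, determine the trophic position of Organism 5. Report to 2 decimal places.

2.57

Organism 1: 1 + 1 = 2
Organism 2: 1 + (0.25×2 + 0.75×1) = 2.25
Organism 3: 1 + 2.25 = 3.25
Organism 4: 1 + (0.4×2.25 + 0.41×2 + 0.19×3.25) = 3.3375
Organism 5: 1 + (0.14×3.25 + 0.66×1 + 0.2×2.25) = 2.565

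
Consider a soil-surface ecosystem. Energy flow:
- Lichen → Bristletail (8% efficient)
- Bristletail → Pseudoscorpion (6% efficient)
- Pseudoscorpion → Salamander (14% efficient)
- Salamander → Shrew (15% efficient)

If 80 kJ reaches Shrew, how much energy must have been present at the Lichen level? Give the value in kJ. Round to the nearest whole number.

793651 kJ

Cumulative transfer efficiency: 0.08 × 0.06 × 0.14 × 0.15 = 0.0001008
Lichen energy = 80 / 0.0001008 = 793651 kJ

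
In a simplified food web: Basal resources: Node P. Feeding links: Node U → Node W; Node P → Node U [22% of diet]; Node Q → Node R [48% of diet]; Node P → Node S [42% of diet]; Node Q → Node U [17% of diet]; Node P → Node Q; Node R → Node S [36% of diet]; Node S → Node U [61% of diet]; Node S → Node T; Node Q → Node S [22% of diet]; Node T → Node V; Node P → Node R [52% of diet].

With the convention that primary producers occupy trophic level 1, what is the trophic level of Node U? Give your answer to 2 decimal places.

3.24

Node Q: 1 + 1 = 2
Node R: 1 + (0.52×1 + 0.48×2) = 2.48
Node S: 1 + (0.42×1 + 0.22×2 + 0.36×2.48) = 2.7528
Node T: 1 + 2.7528 = 3.7528
Node U: 1 + (0.22×1 + 0.17×2 + 0.61×2.7528) = 3.239208
Node V: 1 + 3.7528 = 4.7528
Node W: 1 + 3.239208 = 4.239208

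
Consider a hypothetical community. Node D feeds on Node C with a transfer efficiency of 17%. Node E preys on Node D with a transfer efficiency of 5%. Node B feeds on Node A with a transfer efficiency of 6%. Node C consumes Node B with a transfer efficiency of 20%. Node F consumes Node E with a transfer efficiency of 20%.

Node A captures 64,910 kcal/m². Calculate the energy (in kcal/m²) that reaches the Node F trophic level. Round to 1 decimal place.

Node B: 64910 × 0.06 = 3894.6 kcal/m²
Node C: 3894.6 × 0.2 = 778.92 kcal/m²
Node D: 778.92 × 0.17 = 132.4164 kcal/m²
Node E: 132.4164 × 0.05 = 6.62082 kcal/m²
Node F: 6.62082 × 0.2 = 1.324164 kcal/m²

1.3 kcal/m²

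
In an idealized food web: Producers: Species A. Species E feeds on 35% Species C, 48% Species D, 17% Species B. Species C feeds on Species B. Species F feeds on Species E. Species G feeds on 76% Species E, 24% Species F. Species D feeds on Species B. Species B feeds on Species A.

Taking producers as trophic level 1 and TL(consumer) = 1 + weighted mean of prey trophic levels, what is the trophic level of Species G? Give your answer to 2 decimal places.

5.07

Species B: 1 + 1 = 2
Species C: 1 + 2 = 3
Species D: 1 + 2 = 3
Species E: 1 + (0.35×3 + 0.48×3 + 0.17×2) = 3.83
Species F: 1 + 3.83 = 4.83
Species G: 1 + (0.76×3.83 + 0.24×4.83) = 5.07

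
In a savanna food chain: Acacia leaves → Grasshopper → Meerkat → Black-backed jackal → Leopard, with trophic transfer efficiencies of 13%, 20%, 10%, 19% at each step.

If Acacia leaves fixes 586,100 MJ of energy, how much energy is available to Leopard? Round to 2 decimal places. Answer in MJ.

289.53 MJ

Grasshopper: 586100 × 0.13 = 76193 MJ
Meerkat: 76193 × 0.2 = 15238.6 MJ
Black-backed jackal: 15238.6 × 0.1 = 1523.86 MJ
Leopard: 1523.86 × 0.19 = 289.5334 MJ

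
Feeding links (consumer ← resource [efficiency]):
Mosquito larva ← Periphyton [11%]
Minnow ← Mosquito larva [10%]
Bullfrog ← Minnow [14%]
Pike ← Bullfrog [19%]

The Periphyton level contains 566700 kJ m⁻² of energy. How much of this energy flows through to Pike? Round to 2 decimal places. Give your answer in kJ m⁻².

Mosquito larva: 566700 × 0.11 = 62337 kJ m⁻²
Minnow: 62337 × 0.1 = 6233.7 kJ m⁻²
Bullfrog: 6233.7 × 0.14 = 872.718 kJ m⁻²
Pike: 872.718 × 0.19 = 165.81642 kJ m⁻²

165.82 kJ m⁻²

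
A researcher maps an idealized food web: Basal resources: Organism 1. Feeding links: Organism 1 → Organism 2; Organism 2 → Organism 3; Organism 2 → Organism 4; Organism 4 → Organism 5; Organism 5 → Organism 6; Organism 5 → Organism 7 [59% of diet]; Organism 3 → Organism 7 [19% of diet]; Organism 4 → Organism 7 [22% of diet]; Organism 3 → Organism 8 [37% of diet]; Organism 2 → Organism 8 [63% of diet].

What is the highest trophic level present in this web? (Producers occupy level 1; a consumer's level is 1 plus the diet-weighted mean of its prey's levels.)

5

Organism 2: 1 + 1 = 2
Organism 3: 1 + 2 = 3
Organism 4: 1 + 2 = 3
Organism 5: 1 + 3 = 4
Organism 6: 1 + 4 = 5
Organism 7: 1 + (0.59×4 + 0.19×3 + 0.22×3) = 4.59
Organism 8: 1 + (0.37×3 + 0.63×2) = 3.37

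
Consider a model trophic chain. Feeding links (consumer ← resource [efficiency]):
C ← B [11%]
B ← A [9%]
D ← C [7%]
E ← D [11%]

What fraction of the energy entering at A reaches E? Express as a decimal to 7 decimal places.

0.0000762

Product of link efficiencies: 0.09 × 0.11 × 0.07 × 0.11 = 0.00007623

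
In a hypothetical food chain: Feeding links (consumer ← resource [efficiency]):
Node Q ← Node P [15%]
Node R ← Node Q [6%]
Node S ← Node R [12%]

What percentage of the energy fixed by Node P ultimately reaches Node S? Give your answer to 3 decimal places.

0.108%

Product of link efficiencies: 0.15 × 0.06 × 0.12 = 0.00108
As a percentage: 0.00108 × 100 = 0.108%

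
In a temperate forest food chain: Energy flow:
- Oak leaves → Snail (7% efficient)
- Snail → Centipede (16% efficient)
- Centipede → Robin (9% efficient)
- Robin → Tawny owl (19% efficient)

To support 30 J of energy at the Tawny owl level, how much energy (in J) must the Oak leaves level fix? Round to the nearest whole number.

156642 J

Cumulative transfer efficiency: 0.07 × 0.16 × 0.09 × 0.19 = 0.00019152
Oak leaves energy = 30 / 0.00019152 = 156642 J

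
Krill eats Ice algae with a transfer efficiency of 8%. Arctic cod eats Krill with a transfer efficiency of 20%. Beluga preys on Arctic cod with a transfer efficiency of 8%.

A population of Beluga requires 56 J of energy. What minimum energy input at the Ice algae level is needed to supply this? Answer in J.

Cumulative transfer efficiency: 0.08 × 0.2 × 0.08 = 0.00128
Ice algae energy = 56 / 0.00128 = 43750 J

43750 J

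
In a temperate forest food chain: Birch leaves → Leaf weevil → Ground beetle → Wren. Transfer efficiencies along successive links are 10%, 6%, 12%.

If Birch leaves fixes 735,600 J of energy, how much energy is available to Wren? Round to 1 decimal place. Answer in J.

529.6 J

Leaf weevil: 735600 × 0.1 = 73560 J
Ground beetle: 73560 × 0.06 = 4413.6 J
Wren: 4413.6 × 0.12 = 529.632 J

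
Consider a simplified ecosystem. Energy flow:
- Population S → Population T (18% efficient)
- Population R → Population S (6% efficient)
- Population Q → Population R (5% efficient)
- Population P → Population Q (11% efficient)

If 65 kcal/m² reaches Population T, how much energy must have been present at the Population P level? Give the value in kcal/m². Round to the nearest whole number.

1094276 kcal/m²

Cumulative transfer efficiency: 0.11 × 0.05 × 0.06 × 0.18 = 0.0000594
Population P energy = 65 / 0.0000594 = 1094276 kcal/m²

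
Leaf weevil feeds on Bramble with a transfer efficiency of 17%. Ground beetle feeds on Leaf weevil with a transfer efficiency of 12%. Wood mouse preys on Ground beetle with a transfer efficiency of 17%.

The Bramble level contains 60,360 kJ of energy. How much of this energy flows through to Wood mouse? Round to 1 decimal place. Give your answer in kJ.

Leaf weevil: 60360 × 0.17 = 10261.2 kJ
Ground beetle: 10261.2 × 0.12 = 1231.344 kJ
Wood mouse: 1231.344 × 0.17 = 209.32848 kJ

209.3 kJ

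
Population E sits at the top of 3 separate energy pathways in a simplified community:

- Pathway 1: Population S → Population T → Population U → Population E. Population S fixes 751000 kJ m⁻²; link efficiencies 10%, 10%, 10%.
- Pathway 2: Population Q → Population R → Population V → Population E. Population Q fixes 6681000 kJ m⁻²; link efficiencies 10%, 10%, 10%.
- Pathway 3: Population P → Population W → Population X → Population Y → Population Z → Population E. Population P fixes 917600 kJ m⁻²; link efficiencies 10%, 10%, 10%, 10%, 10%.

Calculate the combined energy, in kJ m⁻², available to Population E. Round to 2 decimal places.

7441.18 kJ m⁻²

Pathway 1: 751000 × 0.1 × 0.1 × 0.1 = 751 kJ m⁻²
Pathway 2: 6681000 × 0.1 × 0.1 × 0.1 = 6681 kJ m⁻²
Pathway 3: 917600 × 0.1 × 0.1 × 0.1 × 0.1 × 0.1 = 9.176 kJ m⁻²
Total at Population E: 751 + 6681 + 9.176 = 7441.176 kJ m⁻²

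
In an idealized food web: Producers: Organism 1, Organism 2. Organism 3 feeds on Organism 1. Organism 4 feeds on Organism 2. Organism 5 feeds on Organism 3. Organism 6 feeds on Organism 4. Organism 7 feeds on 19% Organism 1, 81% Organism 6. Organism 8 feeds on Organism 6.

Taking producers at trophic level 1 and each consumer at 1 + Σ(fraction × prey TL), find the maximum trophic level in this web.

4

Organism 3: 1 + 1 = 2
Organism 4: 1 + 1 = 2
Organism 5: 1 + 2 = 3
Organism 6: 1 + 2 = 3
Organism 7: 1 + (0.19×1 + 0.81×3) = 3.62
Organism 8: 1 + 3 = 4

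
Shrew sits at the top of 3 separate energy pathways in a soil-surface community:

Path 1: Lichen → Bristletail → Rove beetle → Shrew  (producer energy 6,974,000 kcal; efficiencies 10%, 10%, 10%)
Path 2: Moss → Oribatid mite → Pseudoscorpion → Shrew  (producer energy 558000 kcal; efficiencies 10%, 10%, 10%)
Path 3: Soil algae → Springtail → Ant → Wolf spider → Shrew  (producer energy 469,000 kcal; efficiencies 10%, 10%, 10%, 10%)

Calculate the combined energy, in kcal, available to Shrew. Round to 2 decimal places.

Path 1: 6974000 × 0.1 × 0.1 × 0.1 = 6974 kcal
Path 2: 558000 × 0.1 × 0.1 × 0.1 = 558 kcal
Path 3: 469000 × 0.1 × 0.1 × 0.1 × 0.1 = 46.9 kcal
Total at Shrew: 6974 + 558 + 46.9 = 7578.9 kcal

7578.90 kcal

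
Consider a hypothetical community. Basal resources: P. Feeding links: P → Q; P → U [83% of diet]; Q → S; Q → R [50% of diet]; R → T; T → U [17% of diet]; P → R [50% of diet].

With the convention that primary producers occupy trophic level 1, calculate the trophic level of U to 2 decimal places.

Q: 1 + 1 = 2
R: 1 + (0.5×1 + 0.5×2) = 2.5
S: 1 + 2 = 3
T: 1 + 2.5 = 3.5
U: 1 + (0.83×1 + 0.17×3.5) = 2.425

2.43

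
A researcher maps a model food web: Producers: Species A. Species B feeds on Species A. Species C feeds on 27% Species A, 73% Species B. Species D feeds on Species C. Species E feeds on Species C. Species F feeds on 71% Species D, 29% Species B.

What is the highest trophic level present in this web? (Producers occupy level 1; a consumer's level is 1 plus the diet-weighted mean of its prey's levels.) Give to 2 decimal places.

Species B: 1 + 1 = 2
Species C: 1 + (0.27×1 + 0.73×2) = 2.73
Species D: 1 + 2.73 = 3.73
Species E: 1 + 2.73 = 3.73
Species F: 1 + (0.71×3.73 + 0.29×2) = 4.2283

4.23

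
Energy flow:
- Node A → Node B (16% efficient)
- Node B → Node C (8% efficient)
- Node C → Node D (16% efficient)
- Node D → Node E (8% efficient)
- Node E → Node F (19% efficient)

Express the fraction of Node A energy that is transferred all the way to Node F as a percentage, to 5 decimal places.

Product of link efficiencies: 0.16 × 0.08 × 0.16 × 0.08 × 0.19 = 0.0000311296
As a percentage: 0.0000311296 × 100 = 0.00311%

0.00311%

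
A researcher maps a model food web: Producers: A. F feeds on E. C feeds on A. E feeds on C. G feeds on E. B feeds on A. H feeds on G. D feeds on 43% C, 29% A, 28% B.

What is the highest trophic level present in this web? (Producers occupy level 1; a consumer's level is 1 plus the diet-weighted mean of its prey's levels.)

5

B: 1 + 1 = 2
C: 1 + 1 = 2
D: 1 + (0.43×2 + 0.29×1 + 0.28×2) = 2.71
E: 1 + 2 = 3
F: 1 + 3 = 4
G: 1 + 3 = 4
H: 1 + 4 = 5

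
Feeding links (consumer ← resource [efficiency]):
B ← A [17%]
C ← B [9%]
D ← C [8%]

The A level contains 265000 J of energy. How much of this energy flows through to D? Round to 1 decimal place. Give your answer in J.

B: 265000 × 0.17 = 45050 J
C: 45050 × 0.09 = 4054.5 J
D: 4054.5 × 0.08 = 324.36 J

324.4 J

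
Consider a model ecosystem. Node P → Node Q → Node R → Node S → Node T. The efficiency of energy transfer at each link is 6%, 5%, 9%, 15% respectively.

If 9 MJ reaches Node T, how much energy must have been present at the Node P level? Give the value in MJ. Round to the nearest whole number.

222222 MJ

Cumulative transfer efficiency: 0.06 × 0.05 × 0.09 × 0.15 = 0.0000405
Node P energy = 9 / 0.0000405 = 222222 MJ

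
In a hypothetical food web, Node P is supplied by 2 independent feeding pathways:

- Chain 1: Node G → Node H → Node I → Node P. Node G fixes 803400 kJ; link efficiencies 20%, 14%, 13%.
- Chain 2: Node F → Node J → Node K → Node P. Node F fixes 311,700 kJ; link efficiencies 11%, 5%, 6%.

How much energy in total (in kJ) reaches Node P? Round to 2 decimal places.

3027.24 kJ

Chain 1: 803400 × 0.2 × 0.14 × 0.13 = 2924.376 kJ
Chain 2: 311700 × 0.11 × 0.05 × 0.06 = 102.861 kJ
Total at Node P: 2924.376 + 102.861 = 3027.237 kJ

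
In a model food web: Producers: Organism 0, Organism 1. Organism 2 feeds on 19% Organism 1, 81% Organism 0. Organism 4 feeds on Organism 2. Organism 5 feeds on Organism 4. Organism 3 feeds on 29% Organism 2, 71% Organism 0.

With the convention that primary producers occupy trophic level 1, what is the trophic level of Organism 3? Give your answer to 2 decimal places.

Organism 2: 1 + (0.19×1 + 0.81×1) = 2
Organism 3: 1 + (0.29×2 + 0.71×1) = 2.29
Organism 4: 1 + 2 = 3
Organism 5: 1 + 3 = 4

2.29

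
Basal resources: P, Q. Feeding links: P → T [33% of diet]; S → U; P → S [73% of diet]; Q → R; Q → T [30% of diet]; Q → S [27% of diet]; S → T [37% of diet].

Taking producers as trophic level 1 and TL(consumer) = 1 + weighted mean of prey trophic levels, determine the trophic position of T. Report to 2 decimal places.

2.37

R: 1 + 1 = 2
S: 1 + (0.73×1 + 0.27×1) = 2
T: 1 + (0.37×2 + 0.33×1 + 0.3×1) = 2.37
U: 1 + 2 = 3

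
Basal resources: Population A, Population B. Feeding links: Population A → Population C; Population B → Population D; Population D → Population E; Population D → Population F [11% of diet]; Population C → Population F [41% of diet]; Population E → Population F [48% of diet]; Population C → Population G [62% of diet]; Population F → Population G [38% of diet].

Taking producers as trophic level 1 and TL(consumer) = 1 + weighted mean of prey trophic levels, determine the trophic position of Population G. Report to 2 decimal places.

3.56

Population C: 1 + 1 = 2
Population D: 1 + 1 = 2
Population E: 1 + 2 = 3
Population F: 1 + (0.11×2 + 0.41×2 + 0.48×3) = 3.48
Population G: 1 + (0.62×2 + 0.38×3.48) = 3.5624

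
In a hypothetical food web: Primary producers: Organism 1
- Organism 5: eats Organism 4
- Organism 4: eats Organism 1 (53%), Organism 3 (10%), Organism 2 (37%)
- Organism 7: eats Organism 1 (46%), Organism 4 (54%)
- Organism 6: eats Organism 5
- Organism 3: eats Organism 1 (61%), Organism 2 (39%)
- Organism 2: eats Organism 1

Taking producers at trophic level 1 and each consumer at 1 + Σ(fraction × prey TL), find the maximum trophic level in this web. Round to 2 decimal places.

4.51

Organism 2: 1 + 1 = 2
Organism 3: 1 + (0.61×1 + 0.39×2) = 2.39
Organism 4: 1 + (0.53×1 + 0.1×2.39 + 0.37×2) = 2.509
Organism 5: 1 + 2.509 = 3.509
Organism 6: 1 + 3.509 = 4.509
Organism 7: 1 + (0.46×1 + 0.54×2.509) = 2.81486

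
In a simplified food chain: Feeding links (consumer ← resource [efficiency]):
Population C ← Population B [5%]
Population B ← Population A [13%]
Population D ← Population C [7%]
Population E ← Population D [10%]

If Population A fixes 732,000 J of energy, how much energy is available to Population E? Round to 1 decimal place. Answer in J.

Population B: 732000 × 0.13 = 95160 J
Population C: 95160 × 0.05 = 4758 J
Population D: 4758 × 0.07 = 333.06 J
Population E: 333.06 × 0.1 = 33.306 J

33.3 J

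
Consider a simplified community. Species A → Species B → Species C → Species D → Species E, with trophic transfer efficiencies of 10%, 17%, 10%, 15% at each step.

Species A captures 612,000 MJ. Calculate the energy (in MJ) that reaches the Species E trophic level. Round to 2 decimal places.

156.06 MJ

Species B: 612000 × 0.1 = 61200 MJ
Species C: 61200 × 0.17 = 10404 MJ
Species D: 10404 × 0.1 = 1040.4 MJ
Species E: 1040.4 × 0.15 = 156.06 MJ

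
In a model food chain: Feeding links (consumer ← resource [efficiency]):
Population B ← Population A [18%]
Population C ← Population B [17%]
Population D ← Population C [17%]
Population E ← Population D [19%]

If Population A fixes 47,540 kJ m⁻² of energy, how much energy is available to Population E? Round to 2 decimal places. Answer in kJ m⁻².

46.99 kJ m⁻²

Population B: 47540 × 0.18 = 8557.2 kJ m⁻²
Population C: 8557.2 × 0.17 = 1454.724 kJ m⁻²
Population D: 1454.724 × 0.17 = 247.30308 kJ m⁻²
Population E: 247.30308 × 0.19 = 46.9875852 kJ m⁻²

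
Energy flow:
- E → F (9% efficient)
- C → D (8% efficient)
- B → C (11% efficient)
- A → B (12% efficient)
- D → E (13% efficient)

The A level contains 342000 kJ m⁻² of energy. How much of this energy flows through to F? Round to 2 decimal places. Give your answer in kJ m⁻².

B: 342000 × 0.12 = 41040 kJ m⁻²
C: 41040 × 0.11 = 4514.4 kJ m⁻²
D: 4514.4 × 0.08 = 361.152 kJ m⁻²
E: 361.152 × 0.13 = 46.94976 kJ m⁻²
F: 46.94976 × 0.09 = 4.2254784 kJ m⁻²

4.23 kJ m⁻²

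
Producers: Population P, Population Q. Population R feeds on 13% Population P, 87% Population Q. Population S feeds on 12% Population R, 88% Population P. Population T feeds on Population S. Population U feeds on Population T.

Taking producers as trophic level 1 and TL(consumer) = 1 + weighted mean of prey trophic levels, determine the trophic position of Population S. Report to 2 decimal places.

Population R: 1 + (0.13×1 + 0.87×1) = 2
Population S: 1 + (0.12×2 + 0.88×1) = 2.12
Population T: 1 + 2.12 = 3.12
Population U: 1 + 3.12 = 4.12

2.12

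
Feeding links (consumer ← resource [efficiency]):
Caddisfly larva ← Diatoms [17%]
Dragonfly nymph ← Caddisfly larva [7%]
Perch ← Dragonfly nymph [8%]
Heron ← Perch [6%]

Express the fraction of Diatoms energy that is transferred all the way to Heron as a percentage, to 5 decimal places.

Product of link efficiencies: 0.17 × 0.07 × 0.08 × 0.06 = 0.00005712
As a percentage: 0.00005712 × 100 = 0.00571%

0.00571%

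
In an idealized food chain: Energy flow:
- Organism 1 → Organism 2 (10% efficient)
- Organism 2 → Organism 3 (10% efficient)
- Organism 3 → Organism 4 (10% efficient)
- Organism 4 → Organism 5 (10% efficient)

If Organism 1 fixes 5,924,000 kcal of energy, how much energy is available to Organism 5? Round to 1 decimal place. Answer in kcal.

Organism 2: 5924000 × 0.1 = 592400 kcal
Organism 3: 592400 × 0.1 = 59240 kcal
Organism 4: 59240 × 0.1 = 5924 kcal
Organism 5: 5924 × 0.1 = 592.4 kcal

592.4 kcal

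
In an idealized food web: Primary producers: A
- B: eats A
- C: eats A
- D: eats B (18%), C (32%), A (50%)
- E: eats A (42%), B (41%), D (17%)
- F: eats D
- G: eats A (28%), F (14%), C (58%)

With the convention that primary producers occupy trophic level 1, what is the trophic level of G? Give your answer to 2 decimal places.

B: 1 + 1 = 2
C: 1 + 1 = 2
D: 1 + (0.18×2 + 0.32×2 + 0.5×1) = 2.5
E: 1 + (0.42×1 + 0.41×2 + 0.17×2.5) = 2.665
F: 1 + 2.5 = 3.5
G: 1 + (0.28×1 + 0.14×3.5 + 0.58×2) = 2.93

2.93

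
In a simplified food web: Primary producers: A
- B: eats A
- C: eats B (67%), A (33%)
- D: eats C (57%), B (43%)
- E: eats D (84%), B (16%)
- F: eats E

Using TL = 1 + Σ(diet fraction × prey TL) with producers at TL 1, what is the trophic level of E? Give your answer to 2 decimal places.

B: 1 + 1 = 2
C: 1 + (0.67×2 + 0.33×1) = 2.67
D: 1 + (0.57×2.67 + 0.43×2) = 3.3819
E: 1 + (0.84×3.3819 + 0.16×2) = 4.160796
F: 1 + 4.160796 = 5.160796

4.16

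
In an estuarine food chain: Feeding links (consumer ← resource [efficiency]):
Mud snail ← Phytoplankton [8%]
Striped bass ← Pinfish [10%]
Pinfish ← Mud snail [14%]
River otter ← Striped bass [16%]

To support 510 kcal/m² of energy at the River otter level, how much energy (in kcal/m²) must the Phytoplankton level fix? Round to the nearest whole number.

Cumulative transfer efficiency: 0.08 × 0.14 × 0.1 × 0.16 = 0.0001792
Phytoplankton energy = 510 / 0.0001792 = 2845982 kcal/m²

2845982 kcal/m²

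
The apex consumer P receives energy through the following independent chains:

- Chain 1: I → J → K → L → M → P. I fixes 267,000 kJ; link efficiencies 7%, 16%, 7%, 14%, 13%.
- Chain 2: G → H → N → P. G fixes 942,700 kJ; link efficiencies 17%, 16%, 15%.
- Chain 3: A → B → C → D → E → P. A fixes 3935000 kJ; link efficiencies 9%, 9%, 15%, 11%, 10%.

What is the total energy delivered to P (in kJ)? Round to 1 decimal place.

3902.6 kJ

Chain 1: 267000 × 0.07 × 0.16 × 0.07 × 0.14 × 0.13 = 3.8097696 kJ
Chain 2: 942700 × 0.17 × 0.16 × 0.15 = 3846.216 kJ
Chain 3: 3935000 × 0.09 × 0.09 × 0.15 × 0.11 × 0.1 = 52.591275 kJ
Total at P: 3.8097696 + 3846.216 + 52.591275 = 3902.6170446 kJ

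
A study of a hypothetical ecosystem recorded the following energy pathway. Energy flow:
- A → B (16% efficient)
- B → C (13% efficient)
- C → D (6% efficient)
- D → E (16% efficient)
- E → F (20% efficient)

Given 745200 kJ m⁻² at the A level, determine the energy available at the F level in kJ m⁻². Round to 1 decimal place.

29.8 kJ m⁻²

B: 745200 × 0.16 = 119232 kJ m⁻²
C: 119232 × 0.13 = 15500.16 kJ m⁻²
D: 15500.16 × 0.06 = 930.0096 kJ m⁻²
E: 930.0096 × 0.16 = 148.801536 kJ m⁻²
F: 148.801536 × 0.2 = 29.7603072 kJ m⁻²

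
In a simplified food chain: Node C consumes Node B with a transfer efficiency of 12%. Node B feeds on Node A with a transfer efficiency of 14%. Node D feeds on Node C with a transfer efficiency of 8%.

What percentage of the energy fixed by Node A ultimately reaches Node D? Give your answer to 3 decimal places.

0.134%

Product of link efficiencies: 0.14 × 0.12 × 0.08 = 0.001344
As a percentage: 0.001344 × 100 = 0.134%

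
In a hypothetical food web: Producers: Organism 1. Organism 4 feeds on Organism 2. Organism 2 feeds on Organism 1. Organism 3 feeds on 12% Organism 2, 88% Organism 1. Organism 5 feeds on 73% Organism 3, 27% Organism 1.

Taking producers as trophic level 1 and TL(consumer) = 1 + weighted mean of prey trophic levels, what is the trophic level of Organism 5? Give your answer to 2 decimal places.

Organism 2: 1 + 1 = 2
Organism 3: 1 + (0.12×2 + 0.88×1) = 2.12
Organism 4: 1 + 2 = 3
Organism 5: 1 + (0.73×2.12 + 0.27×1) = 2.8176

2.82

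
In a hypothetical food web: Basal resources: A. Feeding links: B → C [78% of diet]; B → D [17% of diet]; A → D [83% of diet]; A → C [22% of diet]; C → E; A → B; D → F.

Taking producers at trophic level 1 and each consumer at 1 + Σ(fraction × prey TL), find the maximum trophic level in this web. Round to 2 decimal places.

B: 1 + 1 = 2
C: 1 + (0.78×2 + 0.22×1) = 2.78
D: 1 + (0.17×2 + 0.83×1) = 2.17
E: 1 + 2.78 = 3.78
F: 1 + 2.17 = 3.17

3.78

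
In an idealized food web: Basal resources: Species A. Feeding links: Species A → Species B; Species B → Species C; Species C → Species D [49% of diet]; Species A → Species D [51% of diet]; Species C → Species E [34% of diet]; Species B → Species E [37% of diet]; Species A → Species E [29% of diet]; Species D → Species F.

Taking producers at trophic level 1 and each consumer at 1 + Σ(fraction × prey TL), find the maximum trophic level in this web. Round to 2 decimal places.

Species B: 1 + 1 = 2
Species C: 1 + 2 = 3
Species D: 1 + (0.49×3 + 0.51×1) = 2.98
Species E: 1 + (0.34×3 + 0.37×2 + 0.29×1) = 3.05
Species F: 1 + 2.98 = 3.98

3.98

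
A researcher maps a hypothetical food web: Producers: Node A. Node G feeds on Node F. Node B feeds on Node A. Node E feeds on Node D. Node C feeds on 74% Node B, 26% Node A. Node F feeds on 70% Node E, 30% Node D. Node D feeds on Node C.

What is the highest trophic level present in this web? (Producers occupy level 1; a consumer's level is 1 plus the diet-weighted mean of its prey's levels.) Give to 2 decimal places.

6.44

Node B: 1 + 1 = 2
Node C: 1 + (0.74×2 + 0.26×1) = 2.74
Node D: 1 + 2.74 = 3.74
Node E: 1 + 3.74 = 4.74
Node F: 1 + (0.7×4.74 + 0.3×3.74) = 5.44
Node G: 1 + 5.44 = 6.44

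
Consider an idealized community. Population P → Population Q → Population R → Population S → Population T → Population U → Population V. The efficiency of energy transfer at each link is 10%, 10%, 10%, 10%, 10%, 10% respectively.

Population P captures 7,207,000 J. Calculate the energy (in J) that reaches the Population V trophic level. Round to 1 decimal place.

7.2 J

Population Q: 7207000 × 0.1 = 720700 J
Population R: 720700 × 0.1 = 72070 J
Population S: 72070 × 0.1 = 7207 J
Population T: 7207 × 0.1 = 720.7 J
Population U: 720.7 × 0.1 = 72.07 J
Population V: 72.07 × 0.1 = 7.207 J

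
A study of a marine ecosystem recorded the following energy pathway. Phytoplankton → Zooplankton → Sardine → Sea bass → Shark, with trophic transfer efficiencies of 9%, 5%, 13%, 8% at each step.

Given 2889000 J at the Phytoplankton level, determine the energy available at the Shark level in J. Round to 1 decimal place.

135.2 J

Zooplankton: 2889000 × 0.09 = 260010 J
Sardine: 260010 × 0.05 = 13000.5 J
Sea bass: 13000.5 × 0.13 = 1690.065 J
Shark: 1690.065 × 0.08 = 135.2052 J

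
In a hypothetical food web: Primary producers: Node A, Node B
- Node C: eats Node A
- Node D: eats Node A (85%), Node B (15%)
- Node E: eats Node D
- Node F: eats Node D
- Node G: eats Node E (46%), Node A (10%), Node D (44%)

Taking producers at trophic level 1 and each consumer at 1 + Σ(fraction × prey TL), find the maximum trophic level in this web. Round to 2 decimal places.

Node C: 1 + 1 = 2
Node D: 1 + (0.85×1 + 0.15×1) = 2
Node E: 1 + 2 = 3
Node F: 1 + 2 = 3
Node G: 1 + (0.46×3 + 0.1×1 + 0.44×2) = 3.36

3.36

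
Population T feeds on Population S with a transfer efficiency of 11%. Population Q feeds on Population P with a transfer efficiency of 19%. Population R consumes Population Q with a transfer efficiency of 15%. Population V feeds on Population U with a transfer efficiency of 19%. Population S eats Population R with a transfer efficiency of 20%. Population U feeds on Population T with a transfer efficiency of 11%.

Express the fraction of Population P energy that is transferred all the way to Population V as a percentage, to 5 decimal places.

Product of link efficiencies: 0.19 × 0.15 × 0.2 × 0.11 × 0.11 × 0.19 = 0.0000131043
As a percentage: 0.0000131043 × 100 = 0.00131%

0.00131%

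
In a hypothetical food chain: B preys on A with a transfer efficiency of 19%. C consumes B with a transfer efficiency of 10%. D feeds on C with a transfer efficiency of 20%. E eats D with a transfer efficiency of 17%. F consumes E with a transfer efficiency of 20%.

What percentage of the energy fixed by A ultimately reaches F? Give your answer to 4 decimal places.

0.0129%

Product of link efficiencies: 0.19 × 0.1 × 0.2 × 0.17 × 0.2 = 0.0001292
As a percentage: 0.0001292 × 100 = 0.0129%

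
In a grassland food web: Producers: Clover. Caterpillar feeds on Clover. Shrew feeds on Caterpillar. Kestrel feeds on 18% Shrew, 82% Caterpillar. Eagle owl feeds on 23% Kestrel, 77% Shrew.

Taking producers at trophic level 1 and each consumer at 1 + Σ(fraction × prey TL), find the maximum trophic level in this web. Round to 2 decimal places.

4.04

Caterpillar: 1 + 1 = 2
Shrew: 1 + 2 = 3
Kestrel: 1 + (0.18×3 + 0.82×2) = 3.18
Eagle owl: 1 + (0.23×3.18 + 0.77×3) = 4.0414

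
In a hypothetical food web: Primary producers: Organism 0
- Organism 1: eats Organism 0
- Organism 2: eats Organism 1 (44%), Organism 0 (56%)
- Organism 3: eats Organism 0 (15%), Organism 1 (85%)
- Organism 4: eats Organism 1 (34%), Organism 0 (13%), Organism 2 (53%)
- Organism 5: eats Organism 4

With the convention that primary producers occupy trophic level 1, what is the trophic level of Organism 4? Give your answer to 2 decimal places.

3.10

Organism 1: 1 + 1 = 2
Organism 2: 1 + (0.44×2 + 0.56×1) = 2.44
Organism 3: 1 + (0.15×1 + 0.85×2) = 2.85
Organism 4: 1 + (0.34×2 + 0.13×1 + 0.53×2.44) = 3.1032
Organism 5: 1 + 3.1032 = 4.1032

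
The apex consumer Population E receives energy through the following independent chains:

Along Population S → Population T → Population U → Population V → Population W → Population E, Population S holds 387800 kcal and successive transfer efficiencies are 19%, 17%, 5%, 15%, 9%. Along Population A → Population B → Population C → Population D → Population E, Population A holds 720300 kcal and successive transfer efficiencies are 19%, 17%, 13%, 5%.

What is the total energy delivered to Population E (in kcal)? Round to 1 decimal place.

159.7 kcal

Via Population S: 387800 × 0.19 × 0.17 × 0.05 × 0.15 × 0.09 = 8.4550095 kcal
Via Population A: 720300 × 0.19 × 0.17 × 0.13 × 0.05 = 151.226985 kcal
Total at Population E: 8.4550095 + 151.226985 = 159.6819945 kcal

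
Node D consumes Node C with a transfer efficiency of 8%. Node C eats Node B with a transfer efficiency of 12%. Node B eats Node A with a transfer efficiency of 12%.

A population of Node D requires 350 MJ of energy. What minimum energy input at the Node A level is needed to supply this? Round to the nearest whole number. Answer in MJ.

Cumulative transfer efficiency: 0.12 × 0.12 × 0.08 = 0.001152
Node A energy = 350 / 0.001152 = 303819 MJ

303819 MJ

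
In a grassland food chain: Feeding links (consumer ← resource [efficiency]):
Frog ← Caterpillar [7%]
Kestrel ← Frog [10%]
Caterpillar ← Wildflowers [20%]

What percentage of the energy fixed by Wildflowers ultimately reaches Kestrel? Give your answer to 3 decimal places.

0.140%

Product of link efficiencies: 0.2 × 0.07 × 0.1 = 0.0014
As a percentage: 0.0014 × 100 = 0.140%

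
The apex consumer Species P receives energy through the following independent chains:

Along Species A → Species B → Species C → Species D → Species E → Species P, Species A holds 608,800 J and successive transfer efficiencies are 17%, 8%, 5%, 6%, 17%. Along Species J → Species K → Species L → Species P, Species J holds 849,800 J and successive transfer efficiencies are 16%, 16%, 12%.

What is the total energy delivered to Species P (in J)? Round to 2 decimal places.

Via Species A: 608800 × 0.17 × 0.08 × 0.05 × 0.06 × 0.17 = 4.2226368 J
Via Species J: 849800 × 0.16 × 0.16 × 0.12 = 2610.5856 J
Total at Species P: 4.2226368 + 2610.5856 = 2614.8082368 J

2614.81 J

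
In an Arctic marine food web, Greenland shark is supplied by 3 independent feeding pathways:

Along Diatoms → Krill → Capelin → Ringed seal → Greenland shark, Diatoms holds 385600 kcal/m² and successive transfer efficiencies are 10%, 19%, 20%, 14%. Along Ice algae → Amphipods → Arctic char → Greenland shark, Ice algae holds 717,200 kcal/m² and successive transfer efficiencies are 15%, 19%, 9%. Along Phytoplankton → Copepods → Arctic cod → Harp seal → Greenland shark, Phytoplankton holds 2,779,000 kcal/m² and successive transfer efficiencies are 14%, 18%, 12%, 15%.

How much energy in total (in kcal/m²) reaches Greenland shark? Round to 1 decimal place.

Via Diatoms: 385600 × 0.1 × 0.19 × 0.2 × 0.14 = 205.1392 kcal/m²
Via Ice algae: 717200 × 0.15 × 0.19 × 0.09 = 1839.618 kcal/m²
Via Phytoplankton: 2779000 × 0.14 × 0.18 × 0.12 × 0.15 = 1260.5544 kcal/m²
Total at Greenland shark: 205.1392 + 1839.618 + 1260.5544 = 3305.3116 kcal/m²

3305.3 kcal/m²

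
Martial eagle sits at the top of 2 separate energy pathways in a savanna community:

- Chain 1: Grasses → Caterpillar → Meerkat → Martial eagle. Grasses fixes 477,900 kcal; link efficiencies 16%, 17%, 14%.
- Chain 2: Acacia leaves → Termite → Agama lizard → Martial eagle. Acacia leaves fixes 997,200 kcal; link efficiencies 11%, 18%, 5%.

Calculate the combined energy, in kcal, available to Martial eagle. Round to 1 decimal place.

Chain 1: 477900 × 0.16 × 0.17 × 0.14 = 1819.8432 kcal
Chain 2: 997200 × 0.11 × 0.18 × 0.05 = 987.228 kcal
Total at Martial eagle: 1819.8432 + 987.228 = 2807.0712 kcal

2807.1 kcal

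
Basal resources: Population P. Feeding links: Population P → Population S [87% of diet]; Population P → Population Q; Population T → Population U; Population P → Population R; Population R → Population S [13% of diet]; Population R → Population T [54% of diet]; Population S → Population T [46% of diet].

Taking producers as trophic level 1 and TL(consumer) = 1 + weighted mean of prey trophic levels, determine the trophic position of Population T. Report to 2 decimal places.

3.06

Population Q: 1 + 1 = 2
Population R: 1 + 1 = 2
Population S: 1 + (0.87×1 + 0.13×2) = 2.13
Population T: 1 + (0.54×2 + 0.46×2.13) = 3.0598
Population U: 1 + 3.0598 = 4.0598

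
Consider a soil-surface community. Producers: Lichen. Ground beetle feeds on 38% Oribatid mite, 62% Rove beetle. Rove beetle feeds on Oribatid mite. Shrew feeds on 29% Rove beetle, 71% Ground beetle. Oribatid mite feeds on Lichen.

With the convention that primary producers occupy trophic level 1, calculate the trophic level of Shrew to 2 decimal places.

Oribatid mite: 1 + 1 = 2
Rove beetle: 1 + 2 = 3
Ground beetle: 1 + (0.38×2 + 0.62×3) = 3.62
Shrew: 1 + (0.29×3 + 0.71×3.62) = 4.4402

4.44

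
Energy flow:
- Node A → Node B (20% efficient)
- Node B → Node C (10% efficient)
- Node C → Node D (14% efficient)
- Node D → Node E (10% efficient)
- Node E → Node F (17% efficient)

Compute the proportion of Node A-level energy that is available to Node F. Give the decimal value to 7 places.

Product of link efficiencies: 0.2 × 0.1 × 0.14 × 0.1 × 0.17 = 0.0000476

0.0000476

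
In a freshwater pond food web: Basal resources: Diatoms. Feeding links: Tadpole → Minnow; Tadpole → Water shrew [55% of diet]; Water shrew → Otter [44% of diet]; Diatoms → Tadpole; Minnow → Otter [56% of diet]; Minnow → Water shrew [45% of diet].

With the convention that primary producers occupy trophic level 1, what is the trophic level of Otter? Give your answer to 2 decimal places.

4.20

Tadpole: 1 + 1 = 2
Minnow: 1 + 2 = 3
Water shrew: 1 + (0.45×3 + 0.55×2) = 3.45
Otter: 1 + (0.44×3.45 + 0.56×3) = 4.198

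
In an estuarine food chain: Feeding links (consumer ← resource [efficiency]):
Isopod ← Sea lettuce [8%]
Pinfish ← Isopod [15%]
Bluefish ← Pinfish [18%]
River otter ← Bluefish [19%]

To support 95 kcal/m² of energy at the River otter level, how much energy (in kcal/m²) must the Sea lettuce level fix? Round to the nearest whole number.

231481 kcal/m²

Cumulative transfer efficiency: 0.08 × 0.15 × 0.18 × 0.19 = 0.0004104
Sea lettuce energy = 95 / 0.0004104 = 231481 kcal/m²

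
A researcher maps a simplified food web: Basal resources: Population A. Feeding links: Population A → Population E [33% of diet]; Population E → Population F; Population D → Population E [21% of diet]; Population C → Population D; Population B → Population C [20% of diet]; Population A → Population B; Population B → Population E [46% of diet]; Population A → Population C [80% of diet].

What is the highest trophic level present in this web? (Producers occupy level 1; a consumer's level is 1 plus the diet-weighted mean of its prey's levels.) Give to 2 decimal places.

Population B: 1 + 1 = 2
Population C: 1 + (0.8×1 + 0.2×2) = 2.2
Population D: 1 + 2.2 = 3.2
Population E: 1 + (0.46×2 + 0.21×3.2 + 0.33×1) = 2.922
Population F: 1 + 2.922 = 3.922

3.92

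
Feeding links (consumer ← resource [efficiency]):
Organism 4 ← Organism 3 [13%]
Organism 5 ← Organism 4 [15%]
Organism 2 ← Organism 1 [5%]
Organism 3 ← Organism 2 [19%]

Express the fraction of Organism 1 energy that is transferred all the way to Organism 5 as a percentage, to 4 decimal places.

Product of link efficiencies: 0.05 × 0.19 × 0.13 × 0.15 = 0.00018525
As a percentage: 0.00018525 × 100 = 0.0185%

0.0185%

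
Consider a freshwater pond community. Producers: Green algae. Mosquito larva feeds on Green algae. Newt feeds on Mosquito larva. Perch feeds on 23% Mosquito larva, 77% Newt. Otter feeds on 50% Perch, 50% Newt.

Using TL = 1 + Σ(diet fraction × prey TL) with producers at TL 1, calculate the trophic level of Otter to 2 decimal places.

4.39

Mosquito larva: 1 + 1 = 2
Newt: 1 + 2 = 3
Perch: 1 + (0.23×2 + 0.77×3) = 3.77
Otter: 1 + (0.5×3.77 + 0.5×3) = 4.385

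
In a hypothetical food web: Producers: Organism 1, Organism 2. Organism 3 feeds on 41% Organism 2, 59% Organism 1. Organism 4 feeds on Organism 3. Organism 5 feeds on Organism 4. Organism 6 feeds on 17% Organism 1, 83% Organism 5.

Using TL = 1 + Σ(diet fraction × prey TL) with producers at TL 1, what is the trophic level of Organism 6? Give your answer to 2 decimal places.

Organism 3: 1 + (0.41×1 + 0.59×1) = 2
Organism 4: 1 + 2 = 3
Organism 5: 1 + 3 = 4
Organism 6: 1 + (0.17×1 + 0.83×4) = 4.49

4.49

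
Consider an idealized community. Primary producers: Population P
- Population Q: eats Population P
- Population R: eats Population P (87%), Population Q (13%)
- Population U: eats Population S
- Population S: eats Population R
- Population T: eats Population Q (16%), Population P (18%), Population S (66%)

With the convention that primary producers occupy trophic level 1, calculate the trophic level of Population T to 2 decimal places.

Population Q: 1 + 1 = 2
Population R: 1 + (0.87×1 + 0.13×2) = 2.13
Population S: 1 + 2.13 = 3.13
Population T: 1 + (0.16×2 + 0.18×1 + 0.66×3.13) = 3.5658
Population U: 1 + 3.13 = 4.13

3.57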